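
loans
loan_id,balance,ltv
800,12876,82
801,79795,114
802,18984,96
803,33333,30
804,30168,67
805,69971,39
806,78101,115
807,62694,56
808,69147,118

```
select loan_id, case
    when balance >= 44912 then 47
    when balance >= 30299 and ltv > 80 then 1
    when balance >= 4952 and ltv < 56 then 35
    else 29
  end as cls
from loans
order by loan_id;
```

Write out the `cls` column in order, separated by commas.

29, 47, 29, 35, 29, 47, 47, 47, 47

loan_id=800: ELSE → 29
loan_id=801: balance >= 44912 → 47
loan_id=802: ELSE → 29
loan_id=803: balance >= 4952 and ltv < 56 → 35
loan_id=804: ELSE → 29
loan_id=805: balance >= 44912 → 47
loan_id=806: balance >= 44912 → 47
loan_id=807: balance >= 44912 → 47
loan_id=808: balance >= 44912 → 47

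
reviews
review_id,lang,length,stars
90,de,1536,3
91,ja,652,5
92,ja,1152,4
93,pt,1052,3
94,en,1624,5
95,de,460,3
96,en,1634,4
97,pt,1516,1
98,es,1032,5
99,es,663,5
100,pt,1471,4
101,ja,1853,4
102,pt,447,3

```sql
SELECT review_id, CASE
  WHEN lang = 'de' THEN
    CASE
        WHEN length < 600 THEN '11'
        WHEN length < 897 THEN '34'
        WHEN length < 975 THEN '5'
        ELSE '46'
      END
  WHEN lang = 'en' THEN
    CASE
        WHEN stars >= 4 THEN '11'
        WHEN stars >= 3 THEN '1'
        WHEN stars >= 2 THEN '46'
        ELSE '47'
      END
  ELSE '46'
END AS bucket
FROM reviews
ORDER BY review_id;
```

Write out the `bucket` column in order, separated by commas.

review_id=90: lang='de' → inner[ELSE] → 46
review_id=91: lang='ja' → outer ELSE → 46
review_id=92: lang='ja' → outer ELSE → 46
review_id=93: lang='pt' → outer ELSE → 46
review_id=94: lang='en' → inner[stars >= 4] → 11
review_id=95: lang='de' → inner[length < 600] → 11
review_id=96: lang='en' → inner[stars >= 4] → 11
review_id=97: lang='pt' → outer ELSE → 46
review_id=98: lang='es' → outer ELSE → 46
review_id=99: lang='es' → outer ELSE → 46
review_id=100: lang='pt' → outer ELSE → 46
review_id=101: lang='ja' → outer ELSE → 46
review_id=102: lang='pt' → outer ELSE → 46

46, 46, 46, 46, 11, 11, 11, 46, 46, 46, 46, 46, 46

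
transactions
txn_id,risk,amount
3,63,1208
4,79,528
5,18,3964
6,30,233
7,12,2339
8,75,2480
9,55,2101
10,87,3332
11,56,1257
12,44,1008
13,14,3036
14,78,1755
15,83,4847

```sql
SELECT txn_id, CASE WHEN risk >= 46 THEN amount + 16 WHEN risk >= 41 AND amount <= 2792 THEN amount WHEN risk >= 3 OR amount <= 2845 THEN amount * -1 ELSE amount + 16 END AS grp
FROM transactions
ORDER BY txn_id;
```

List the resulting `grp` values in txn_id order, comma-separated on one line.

1224, 544, -3964, -233, -2339, 2496, 2117, 3348, 1273, 1008, -3036, 1771, 4863

txn_id=3: risk >= 46 → 1224
txn_id=4: risk >= 46 → 544
txn_id=5: risk >= 3 OR amount <= 2845 → -3964
txn_id=6: risk >= 3 OR amount <= 2845 → -233
txn_id=7: risk >= 3 OR amount <= 2845 → -2339
txn_id=8: risk >= 46 → 2496
txn_id=9: risk >= 46 → 2117
txn_id=10: risk >= 46 → 3348
txn_id=11: risk >= 46 → 1273
txn_id=12: risk >= 41 AND amount <= 2792 → 1008
txn_id=13: risk >= 3 OR amount <= 2845 → -3036
txn_id=14: risk >= 46 → 1771
txn_id=15: risk >= 46 → 4863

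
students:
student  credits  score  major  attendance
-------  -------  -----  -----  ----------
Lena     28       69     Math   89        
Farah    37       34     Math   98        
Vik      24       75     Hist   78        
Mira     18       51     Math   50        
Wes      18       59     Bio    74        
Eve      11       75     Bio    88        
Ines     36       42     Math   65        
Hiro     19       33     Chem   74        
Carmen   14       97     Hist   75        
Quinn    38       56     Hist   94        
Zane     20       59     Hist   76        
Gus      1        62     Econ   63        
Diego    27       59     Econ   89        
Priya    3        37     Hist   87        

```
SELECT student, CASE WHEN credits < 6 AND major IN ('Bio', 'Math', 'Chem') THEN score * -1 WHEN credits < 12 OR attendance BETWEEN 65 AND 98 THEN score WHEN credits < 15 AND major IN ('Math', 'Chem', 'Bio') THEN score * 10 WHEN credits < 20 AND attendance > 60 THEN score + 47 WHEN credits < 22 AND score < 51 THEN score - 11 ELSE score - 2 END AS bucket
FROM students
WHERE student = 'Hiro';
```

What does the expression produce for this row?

33

student = Hiro: credits=19, score=33, major=Chem, attendance=74.
credits < 6 AND major IN ('Bio', 'Math', 'Chem') → false
credits < 12 OR attendance BETWEEN 65 AND 98 → true → 33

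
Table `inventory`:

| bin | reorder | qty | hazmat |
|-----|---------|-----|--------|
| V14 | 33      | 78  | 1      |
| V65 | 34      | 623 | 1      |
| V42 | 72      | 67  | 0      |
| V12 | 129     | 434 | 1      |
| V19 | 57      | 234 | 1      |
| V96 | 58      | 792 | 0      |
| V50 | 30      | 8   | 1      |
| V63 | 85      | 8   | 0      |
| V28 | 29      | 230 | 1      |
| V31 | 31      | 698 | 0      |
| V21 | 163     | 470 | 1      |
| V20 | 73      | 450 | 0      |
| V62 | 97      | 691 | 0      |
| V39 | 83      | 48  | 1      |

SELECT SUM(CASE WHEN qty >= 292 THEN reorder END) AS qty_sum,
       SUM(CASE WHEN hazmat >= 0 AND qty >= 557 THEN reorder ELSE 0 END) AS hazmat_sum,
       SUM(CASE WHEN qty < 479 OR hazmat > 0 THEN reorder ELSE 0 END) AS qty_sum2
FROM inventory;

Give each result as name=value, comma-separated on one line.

qty_sum=585, hazmat_sum=220, qty_sum2=788

[qty_sum: qty >= 292]
bin=V14: ✗
bin=V65: ✓ → 34
bin=V42: ✗
bin=V12: ✓ → 129
bin=V19: ✗
bin=V96: ✓ → 58
bin=V50: ✗
bin=V63: ✗
bin=V28: ✗
bin=V31: ✓ → 31
bin=V21: ✓ → 163
bin=V20: ✓ → 73
bin=V62: ✓ → 97
bin=V39: ✗
qty_sum = 34 + 129 + 58 + 31 + 163 + 73 + 97 = 585
—
[hazmat_sum: hazmat >= 0 AND qty >= 557]
bin=V14: ✗
bin=V65: ✓ → 34
bin=V42: ✗
bin=V12: ✗
bin=V19: ✗
bin=V96: ✓ → 58
bin=V50: ✗
bin=V63: ✗
bin=V28: ✗
bin=V31: ✓ → 31
bin=V21: ✗
bin=V20: ✗
bin=V62: ✓ → 97
bin=V39: ✗
hazmat_sum = 34 + 58 + 31 + 97 = 220
—
[qty_sum2: qty < 479 OR hazmat > 0]
bin=V14: ✓ → 33
bin=V65: ✓ → 34
bin=V42: ✓ → 72
bin=V12: ✓ → 129
bin=V19: ✓ → 57
bin=V96: ✗
bin=V50: ✓ → 30
bin=V63: ✓ → 85
bin=V28: ✓ → 29
bin=V31: ✗
bin=V21: ✓ → 163
bin=V20: ✓ → 73
bin=V62: ✗
bin=V39: ✓ → 83
qty_sum2 = 33 + 34 + 72 + 129 + 57 + 30 + 85 + 29 + 163 + 73 + 83 = 788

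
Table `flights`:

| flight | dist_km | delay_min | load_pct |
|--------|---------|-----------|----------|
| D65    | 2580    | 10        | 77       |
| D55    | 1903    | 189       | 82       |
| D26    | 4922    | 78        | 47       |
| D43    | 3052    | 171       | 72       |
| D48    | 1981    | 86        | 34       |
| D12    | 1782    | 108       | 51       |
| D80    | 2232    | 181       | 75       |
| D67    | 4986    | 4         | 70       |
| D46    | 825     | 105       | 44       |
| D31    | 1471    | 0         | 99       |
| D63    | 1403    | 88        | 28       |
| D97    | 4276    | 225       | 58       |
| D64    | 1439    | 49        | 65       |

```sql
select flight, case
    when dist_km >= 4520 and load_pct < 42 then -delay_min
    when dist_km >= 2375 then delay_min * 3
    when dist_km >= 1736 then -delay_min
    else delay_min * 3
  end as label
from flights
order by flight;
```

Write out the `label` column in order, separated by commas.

flight=D12: dist_km >= 1736 → -108
flight=D26: dist_km >= 2375 → 234
flight=D31: ELSE → 0
flight=D43: dist_km >= 2375 → 513
flight=D46: ELSE → 315
flight=D48: dist_km >= 1736 → -86
flight=D55: dist_km >= 1736 → -189
flight=D63: ELSE → 264
flight=D64: ELSE → 147
flight=D65: dist_km >= 2375 → 30
flight=D67: dist_km >= 2375 → 12
flight=D80: dist_km >= 1736 → -181
flight=D97: dist_km >= 2375 → 675

-108, 234, 0, 513, 315, -86, -189, 264, 147, 30, 12, -181, 675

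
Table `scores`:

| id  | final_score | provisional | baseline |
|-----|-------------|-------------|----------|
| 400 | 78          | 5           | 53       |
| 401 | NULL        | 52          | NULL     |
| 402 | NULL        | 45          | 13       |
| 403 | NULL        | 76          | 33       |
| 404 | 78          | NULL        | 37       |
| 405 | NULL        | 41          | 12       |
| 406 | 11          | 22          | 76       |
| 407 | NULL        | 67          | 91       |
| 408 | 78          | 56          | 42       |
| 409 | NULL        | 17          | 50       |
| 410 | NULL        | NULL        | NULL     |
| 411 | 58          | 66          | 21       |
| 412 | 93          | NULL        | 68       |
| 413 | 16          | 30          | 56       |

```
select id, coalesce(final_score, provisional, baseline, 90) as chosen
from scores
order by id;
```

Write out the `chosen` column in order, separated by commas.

id=400: final_score=78 → 78
id=401: final_score=NULL, provisional=52 → 52
id=402: final_score=NULL, provisional=45 → 45
id=403: final_score=NULL, provisional=76 → 76
id=404: final_score=78 → 78
id=405: final_score=NULL, provisional=41 → 41
id=406: final_score=11 → 11
id=407: final_score=NULL, provisional=67 → 67
id=408: final_score=78 → 78
id=409: final_score=NULL, provisional=17 → 17
id=410: final_score=NULL, provisional=NULL, baseline=NULL, → literal 90 → 90
id=411: final_score=58 → 58
id=412: final_score=93 → 93
id=413: final_score=16 → 16

78, 52, 45, 76, 78, 41, 11, 67, 78, 17, 90, 58, 93, 16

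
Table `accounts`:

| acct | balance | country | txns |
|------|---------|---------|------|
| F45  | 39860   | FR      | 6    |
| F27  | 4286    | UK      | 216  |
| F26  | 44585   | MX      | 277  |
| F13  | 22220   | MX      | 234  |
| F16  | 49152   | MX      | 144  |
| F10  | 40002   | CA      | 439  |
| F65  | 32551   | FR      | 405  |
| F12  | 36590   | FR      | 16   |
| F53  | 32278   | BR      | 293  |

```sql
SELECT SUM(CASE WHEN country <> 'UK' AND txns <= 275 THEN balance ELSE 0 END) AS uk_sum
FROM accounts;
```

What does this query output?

acct=F45: ✓ → 39860
acct=F27: ✗
acct=F26: ✗
acct=F13: ✓ → 22220
acct=F16: ✓ → 49152
acct=F10: ✗
acct=F65: ✗
acct=F12: ✓ → 36590
acct=F53: ✗
uk_sum = 39860 + 22220 + 49152 + 36590 = 147822

147822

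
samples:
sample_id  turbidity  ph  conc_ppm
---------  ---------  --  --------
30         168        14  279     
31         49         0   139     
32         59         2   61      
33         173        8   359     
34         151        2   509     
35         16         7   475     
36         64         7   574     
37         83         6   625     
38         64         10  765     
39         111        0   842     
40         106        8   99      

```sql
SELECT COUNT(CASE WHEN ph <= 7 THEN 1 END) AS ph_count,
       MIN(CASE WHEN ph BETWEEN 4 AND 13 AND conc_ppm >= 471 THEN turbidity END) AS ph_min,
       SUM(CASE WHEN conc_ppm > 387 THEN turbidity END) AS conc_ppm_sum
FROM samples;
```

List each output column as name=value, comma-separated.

[ph_count: ph <= 7]
sample_id=30: ✗
sample_id=31: ✓ → 1
sample_id=32: ✓ → 1
sample_id=33: ✗
sample_id=34: ✓ → 1
sample_id=35: ✓ → 1
sample_id=36: ✓ → 1
sample_id=37: ✓ → 1
sample_id=38: ✗
sample_id=39: ✓ → 1
sample_id=40: ✗
ph_count = COUNT(1, 1, 1, 1, 1, 1, 1) = 7
—
[ph_min: ph BETWEEN 4 AND 13 AND conc_ppm >= 471]
sample_id=30: ✗
sample_id=31: ✗
sample_id=32: ✗
sample_id=33: ✗
sample_id=34: ✗
sample_id=35: ✓ → 16
sample_id=36: ✓ → 64
sample_id=37: ✓ → 83
sample_id=38: ✓ → 64
sample_id=39: ✗
sample_id=40: ✗
ph_min = MIN(16, 64, 83, 64) = 16
—
[conc_ppm_sum: conc_ppm > 387]
sample_id=30: ✗
sample_id=31: ✗
sample_id=32: ✗
sample_id=33: ✗
sample_id=34: ✓ → 151
sample_id=35: ✓ → 16
sample_id=36: ✓ → 64
sample_id=37: ✓ → 83
sample_id=38: ✓ → 64
sample_id=39: ✓ → 111
sample_id=40: ✗
conc_ppm_sum = 151 + 16 + 64 + 83 + 64 + 111 = 489

ph_count=7, ph_min=16, conc_ppm_sum=489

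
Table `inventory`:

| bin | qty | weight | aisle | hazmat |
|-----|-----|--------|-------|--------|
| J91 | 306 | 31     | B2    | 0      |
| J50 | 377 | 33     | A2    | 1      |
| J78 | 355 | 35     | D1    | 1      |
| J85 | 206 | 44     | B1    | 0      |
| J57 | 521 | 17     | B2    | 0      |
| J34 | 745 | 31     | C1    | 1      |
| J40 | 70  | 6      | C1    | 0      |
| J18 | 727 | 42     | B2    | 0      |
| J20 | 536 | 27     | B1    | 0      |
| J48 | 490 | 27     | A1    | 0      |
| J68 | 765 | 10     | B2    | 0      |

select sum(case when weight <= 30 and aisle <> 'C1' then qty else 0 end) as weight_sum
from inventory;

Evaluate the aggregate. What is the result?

2312

bin=J91: ✗
bin=J50: ✗
bin=J78: ✗
bin=J85: ✗
bin=J57: ✓ → 521
bin=J34: ✗
bin=J40: ✗
bin=J18: ✗
bin=J20: ✓ → 536
bin=J48: ✓ → 490
bin=J68: ✓ → 765
weight_sum = 521 + 536 + 490 + 765 = 2312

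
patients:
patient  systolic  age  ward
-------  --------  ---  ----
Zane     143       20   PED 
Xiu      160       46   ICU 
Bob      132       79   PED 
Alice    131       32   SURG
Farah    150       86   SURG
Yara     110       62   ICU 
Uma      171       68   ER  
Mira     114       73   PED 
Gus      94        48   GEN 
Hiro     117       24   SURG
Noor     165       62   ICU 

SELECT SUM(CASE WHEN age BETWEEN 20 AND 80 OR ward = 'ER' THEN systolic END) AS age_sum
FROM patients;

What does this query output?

patient=Zane: ✓ → 143
patient=Xiu: ✓ → 160
patient=Bob: ✓ → 132
patient=Alice: ✓ → 131
patient=Farah: ✗
patient=Yara: ✓ → 110
patient=Uma: ✓ → 171
patient=Mira: ✓ → 114
patient=Gus: ✓ → 94
patient=Hiro: ✓ → 117
patient=Noor: ✓ → 165
age_sum = 143 + 160 + 132 + 131 + 110 + 171 + 114 + 94 + 117 + 165 = 1337

1337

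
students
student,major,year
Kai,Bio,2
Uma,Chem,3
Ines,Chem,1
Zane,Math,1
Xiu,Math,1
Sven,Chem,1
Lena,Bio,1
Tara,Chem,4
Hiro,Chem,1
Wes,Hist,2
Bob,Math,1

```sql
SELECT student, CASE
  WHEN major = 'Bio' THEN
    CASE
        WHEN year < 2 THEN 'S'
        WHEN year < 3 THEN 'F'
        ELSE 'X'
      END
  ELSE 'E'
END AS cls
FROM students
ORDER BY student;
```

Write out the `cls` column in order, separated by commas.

E, E, E, F, S, E, E, E, E, E, E

student=Bob: major='Math' → outer ELSE → E
student=Hiro: major='Chem' → outer ELSE → E
student=Ines: major='Chem' → outer ELSE → E
student=Kai: major='Bio' → inner[year < 3] → F
student=Lena: major='Bio' → inner[year < 2] → S
student=Sven: major='Chem' → outer ELSE → E
student=Tara: major='Chem' → outer ELSE → E
student=Uma: major='Chem' → outer ELSE → E
student=Wes: major='Hist' → outer ELSE → E
student=Xiu: major='Math' → outer ELSE → E
student=Zane: major='Math' → outer ELSE → E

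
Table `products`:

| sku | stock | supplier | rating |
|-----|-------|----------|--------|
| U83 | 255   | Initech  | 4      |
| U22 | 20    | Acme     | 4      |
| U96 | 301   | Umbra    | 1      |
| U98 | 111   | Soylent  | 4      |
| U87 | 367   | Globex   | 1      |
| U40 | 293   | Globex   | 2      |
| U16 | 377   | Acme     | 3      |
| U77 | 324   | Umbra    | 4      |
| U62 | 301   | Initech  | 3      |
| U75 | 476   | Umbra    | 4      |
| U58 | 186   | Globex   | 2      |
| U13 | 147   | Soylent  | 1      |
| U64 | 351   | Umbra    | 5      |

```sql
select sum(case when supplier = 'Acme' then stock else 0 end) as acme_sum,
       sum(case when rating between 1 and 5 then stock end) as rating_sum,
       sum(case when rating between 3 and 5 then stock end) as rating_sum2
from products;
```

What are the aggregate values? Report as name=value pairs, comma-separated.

acme_sum=397, rating_sum=3509, rating_sum2=2215

[acme_sum: supplier = 'Acme']
sku=U83: ✗
sku=U22: ✓ → 20
sku=U96: ✗
sku=U98: ✗
sku=U87: ✗
sku=U40: ✗
sku=U16: ✓ → 377
sku=U77: ✗
sku=U62: ✗
sku=U75: ✗
sku=U58: ✗
sku=U13: ✗
sku=U64: ✗
acme_sum = 20 + 377 = 397
—
[rating_sum: rating between 1 and 5]
sku=U83: ✓ → 255
sku=U22: ✓ → 20
sku=U96: ✓ → 301
sku=U98: ✓ → 111
sku=U87: ✓ → 367
sku=U40: ✓ → 293
sku=U16: ✓ → 377
sku=U77: ✓ → 324
sku=U62: ✓ → 301
sku=U75: ✓ → 476
sku=U58: ✓ → 186
sku=U13: ✓ → 147
sku=U64: ✓ → 351
rating_sum = 255 + 20 + 301 + 111 + 367 + 293 + 377 + 324 + 301 + 476 + 186 + 147 + 351 = 3509
—
[rating_sum2: rating between 3 and 5]
sku=U83: ✓ → 255
sku=U22: ✓ → 20
sku=U96: ✗
sku=U98: ✓ → 111
sku=U87: ✗
sku=U40: ✗
sku=U16: ✓ → 377
sku=U77: ✓ → 324
sku=U62: ✓ → 301
sku=U75: ✓ → 476
sku=U58: ✗
sku=U13: ✗
sku=U64: ✓ → 351
rating_sum2 = 255 + 20 + 111 + 377 + 324 + 301 + 476 + 351 = 2215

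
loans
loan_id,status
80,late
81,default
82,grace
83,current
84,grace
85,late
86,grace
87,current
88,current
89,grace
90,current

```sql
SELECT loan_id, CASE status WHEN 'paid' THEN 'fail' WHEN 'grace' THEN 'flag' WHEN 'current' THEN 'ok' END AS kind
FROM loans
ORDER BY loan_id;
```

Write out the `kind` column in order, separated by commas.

NULL, NULL, flag, ok, flag, NULL, flag, ok, ok, flag, ok

loan_id=80: (no match → NULL) → NULL
loan_id=81: (no match → NULL) → NULL
loan_id=82: status='grace' → flag
loan_id=83: status='current' → ok
loan_id=84: status='grace' → flag
loan_id=85: (no match → NULL) → NULL
loan_id=86: status='grace' → flag
loan_id=87: status='current' → ok
loan_id=88: status='current' → ok
loan_id=89: status='grace' → flag
loan_id=90: status='current' → ok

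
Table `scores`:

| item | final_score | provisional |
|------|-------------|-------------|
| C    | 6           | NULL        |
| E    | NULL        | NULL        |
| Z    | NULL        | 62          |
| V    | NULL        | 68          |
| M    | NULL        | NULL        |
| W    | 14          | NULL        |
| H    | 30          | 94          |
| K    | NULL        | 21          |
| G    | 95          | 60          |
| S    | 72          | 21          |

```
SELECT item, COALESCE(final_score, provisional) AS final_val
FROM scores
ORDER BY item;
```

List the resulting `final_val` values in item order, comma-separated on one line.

6, NULL, 95, 30, 21, NULL, 72, 68, 14, 62

item=C: final_score=6 → 6
item=E: final_score=NULL, provisional=NULL (all NULL) → NULL
item=G: final_score=95 → 95
item=H: final_score=30 → 30
item=K: final_score=NULL, provisional=21 → 21
item=M: final_score=NULL, provisional=NULL (all NULL) → NULL
item=S: final_score=72 → 72
item=V: final_score=NULL, provisional=68 → 68
item=W: final_score=14 → 14
item=Z: final_score=NULL, provisional=62 → 62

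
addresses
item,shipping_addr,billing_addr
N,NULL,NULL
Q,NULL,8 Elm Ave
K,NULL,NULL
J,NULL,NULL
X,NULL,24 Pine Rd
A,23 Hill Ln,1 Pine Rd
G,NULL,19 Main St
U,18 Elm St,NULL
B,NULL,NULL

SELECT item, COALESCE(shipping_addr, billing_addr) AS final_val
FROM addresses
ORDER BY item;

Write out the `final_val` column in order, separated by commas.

23 Hill Ln, NULL, 19 Main St, NULL, NULL, NULL, 8 Elm Ave, 18 Elm St, 24 Pine Rd

item=A: shipping_addr=23 Hill Ln → 23 Hill Ln
item=B: shipping_addr=NULL, billing_addr=NULL (all NULL) → NULL
item=G: shipping_addr=NULL, billing_addr=19 Main St → 19 Main St
item=J: shipping_addr=NULL, billing_addr=NULL (all NULL) → NULL
item=K: shipping_addr=NULL, billing_addr=NULL (all NULL) → NULL
item=N: shipping_addr=NULL, billing_addr=NULL (all NULL) → NULL
item=Q: shipping_addr=NULL, billing_addr=8 Elm Ave → 8 Elm Ave
item=U: shipping_addr=18 Elm St → 18 Elm St
item=X: shipping_addr=NULL, billing_addr=24 Pine Rd → 24 Pine Rd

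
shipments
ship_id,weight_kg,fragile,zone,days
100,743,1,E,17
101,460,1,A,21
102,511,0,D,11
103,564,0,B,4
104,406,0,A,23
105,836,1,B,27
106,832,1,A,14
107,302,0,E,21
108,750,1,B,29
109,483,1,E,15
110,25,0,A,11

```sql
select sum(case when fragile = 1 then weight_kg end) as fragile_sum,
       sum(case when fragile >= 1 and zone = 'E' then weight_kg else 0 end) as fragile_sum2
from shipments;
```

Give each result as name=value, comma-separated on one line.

[fragile_sum: fragile = 1]
ship_id=100: ✓ → 743
ship_id=101: ✓ → 460
ship_id=102: ✗
ship_id=103: ✗
ship_id=104: ✗
ship_id=105: ✓ → 836
ship_id=106: ✓ → 832
ship_id=107: ✗
ship_id=108: ✓ → 750
ship_id=109: ✓ → 483
ship_id=110: ✗
fragile_sum = 743 + 460 + 836 + 832 + 750 + 483 = 4104
—
[fragile_sum2: fragile >= 1 and zone = 'E']
ship_id=100: ✓ → 743
ship_id=101: ✗
ship_id=102: ✗
ship_id=103: ✗
ship_id=104: ✗
ship_id=105: ✗
ship_id=106: ✗
ship_id=107: ✗
ship_id=108: ✗
ship_id=109: ✓ → 483
ship_id=110: ✗
fragile_sum2 = 743 + 483 = 1226

fragile_sum=4104, fragile_sum2=1226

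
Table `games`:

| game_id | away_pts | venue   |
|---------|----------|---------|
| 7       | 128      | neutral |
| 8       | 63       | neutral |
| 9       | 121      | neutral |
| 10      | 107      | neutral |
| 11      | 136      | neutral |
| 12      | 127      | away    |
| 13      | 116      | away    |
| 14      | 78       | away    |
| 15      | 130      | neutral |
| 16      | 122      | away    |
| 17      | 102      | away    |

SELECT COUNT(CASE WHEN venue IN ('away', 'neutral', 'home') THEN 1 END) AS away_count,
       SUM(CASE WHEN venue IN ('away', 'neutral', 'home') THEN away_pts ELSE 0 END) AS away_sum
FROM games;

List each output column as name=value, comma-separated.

[away_count: venue IN ('away', 'neutral', 'home')]
game_id=7: ✓ → 1
game_id=8: ✓ → 1
game_id=9: ✓ → 1
game_id=10: ✓ → 1
game_id=11: ✓ → 1
game_id=12: ✓ → 1
game_id=13: ✓ → 1
game_id=14: ✓ → 1
game_id=15: ✓ → 1
game_id=16: ✓ → 1
game_id=17: ✓ → 1
away_count = COUNT(1, 1, 1, 1, 1, 1, 1, 1, 1, 1, 1) = 11
—
[away_sum: venue IN ('away', 'neutral', 'home')]
game_id=7: ✓ → 128
game_id=8: ✓ → 63
game_id=9: ✓ → 121
game_id=10: ✓ → 107
game_id=11: ✓ → 136
game_id=12: ✓ → 127
game_id=13: ✓ → 116
game_id=14: ✓ → 78
game_id=15: ✓ → 130
game_id=16: ✓ → 122
game_id=17: ✓ → 102
away_sum = 128 + 63 + 121 + 107 + 136 + 127 + 116 + 78 + 130 + 122 + 102 = 1230

away_count=11, away_sum=1230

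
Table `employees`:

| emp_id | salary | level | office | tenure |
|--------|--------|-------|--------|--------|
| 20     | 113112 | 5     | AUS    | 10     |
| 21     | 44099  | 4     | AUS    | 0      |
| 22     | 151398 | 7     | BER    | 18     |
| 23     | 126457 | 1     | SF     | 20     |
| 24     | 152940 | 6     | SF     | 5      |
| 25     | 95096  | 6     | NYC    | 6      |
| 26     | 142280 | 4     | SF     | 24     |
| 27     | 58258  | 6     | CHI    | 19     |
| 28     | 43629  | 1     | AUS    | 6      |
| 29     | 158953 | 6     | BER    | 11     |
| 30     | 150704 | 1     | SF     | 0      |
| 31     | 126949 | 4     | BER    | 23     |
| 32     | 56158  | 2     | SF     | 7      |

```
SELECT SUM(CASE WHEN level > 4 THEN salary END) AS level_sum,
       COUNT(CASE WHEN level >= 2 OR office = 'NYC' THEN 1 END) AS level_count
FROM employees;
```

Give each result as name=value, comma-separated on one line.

level_sum=729757, level_count=10

[level_sum: level > 4]
emp_id=20: ✓ → 113112
emp_id=21: ✗
emp_id=22: ✓ → 151398
emp_id=23: ✗
emp_id=24: ✓ → 152940
emp_id=25: ✓ → 95096
emp_id=26: ✗
emp_id=27: ✓ → 58258
emp_id=28: ✗
emp_id=29: ✓ → 158953
emp_id=30: ✗
emp_id=31: ✗
emp_id=32: ✗
level_sum = 113112 + 151398 + 152940 + 95096 + 58258 + 158953 = 729757
—
[level_count: level >= 2 OR office = 'NYC']
emp_id=20: ✓ → 1
emp_id=21: ✓ → 1
emp_id=22: ✓ → 1
emp_id=23: ✗
emp_id=24: ✓ → 1
emp_id=25: ✓ → 1
emp_id=26: ✓ → 1
emp_id=27: ✓ → 1
emp_id=28: ✗
emp_id=29: ✓ → 1
emp_id=30: ✗
emp_id=31: ✓ → 1
emp_id=32: ✓ → 1
level_count = COUNT(1, 1, 1, 1, 1, 1, 1, 1, 1, 1) = 10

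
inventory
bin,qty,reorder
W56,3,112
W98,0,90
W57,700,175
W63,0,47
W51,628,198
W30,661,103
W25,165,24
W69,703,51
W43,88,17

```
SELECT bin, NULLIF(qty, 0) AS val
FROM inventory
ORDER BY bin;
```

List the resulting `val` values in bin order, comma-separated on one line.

bin=W25: qty=165 vs 0: differ → 165
bin=W30: qty=661 vs 0: differ → 661
bin=W43: qty=88 vs 0: differ → 88
bin=W51: qty=628 vs 0: differ → 628
bin=W56: qty=3 vs 0: differ → 3
bin=W57: qty=700 vs 0: differ → 700
bin=W63: qty=0 vs 0: equal → NULL
bin=W69: qty=703 vs 0: differ → 703
bin=W98: qty=0 vs 0: equal → NULL

165, 661, 88, 628, 3, 700, NULL, 703, NULL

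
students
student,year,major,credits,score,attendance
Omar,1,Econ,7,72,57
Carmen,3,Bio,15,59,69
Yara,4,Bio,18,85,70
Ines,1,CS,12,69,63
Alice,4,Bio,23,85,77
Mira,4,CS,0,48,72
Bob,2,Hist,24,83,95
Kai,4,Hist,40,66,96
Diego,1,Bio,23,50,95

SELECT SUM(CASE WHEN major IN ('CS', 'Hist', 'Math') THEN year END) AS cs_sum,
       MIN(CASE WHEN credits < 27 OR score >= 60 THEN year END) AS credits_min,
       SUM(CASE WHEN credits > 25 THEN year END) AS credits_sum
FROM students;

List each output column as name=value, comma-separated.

cs_sum=11, credits_min=1, credits_sum=4

[cs_sum: major IN ('CS', 'Hist', 'Math')]
student=Omar: ✗
student=Carmen: ✗
student=Yara: ✗
student=Ines: ✓ → 1
student=Alice: ✗
student=Mira: ✓ → 4
student=Bob: ✓ → 2
student=Kai: ✓ → 4
student=Diego: ✗
cs_sum = 1 + 4 + 2 + 4 = 11
—
[credits_min: credits < 27 OR score >= 60]
student=Omar: ✓ → 1
student=Carmen: ✓ → 3
student=Yara: ✓ → 4
student=Ines: ✓ → 1
student=Alice: ✓ → 4
student=Mira: ✓ → 4
student=Bob: ✓ → 2
student=Kai: ✓ → 4
student=Diego: ✓ → 1
credits_min = MIN(1, 3, 4, 1, 4, 4, 2, 4, 1) = 1
—
[credits_sum: credits > 25]
student=Omar: ✗
student=Carmen: ✗
student=Yara: ✗
student=Ines: ✗
student=Alice: ✗
student=Mira: ✗
student=Bob: ✗
student=Kai: ✓ → 4
student=Diego: ✗
credits_sum = 4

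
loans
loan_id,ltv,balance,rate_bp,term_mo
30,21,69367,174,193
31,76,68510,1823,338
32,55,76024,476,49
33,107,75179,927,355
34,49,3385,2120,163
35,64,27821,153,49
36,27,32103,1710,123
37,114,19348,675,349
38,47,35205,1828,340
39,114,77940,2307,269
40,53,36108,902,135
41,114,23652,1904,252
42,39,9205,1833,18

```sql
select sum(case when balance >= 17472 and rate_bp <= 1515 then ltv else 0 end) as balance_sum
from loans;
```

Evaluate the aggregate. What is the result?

loan_id=30: ✓ → 21
loan_id=31: ✗
loan_id=32: ✓ → 55
loan_id=33: ✓ → 107
loan_id=34: ✗
loan_id=35: ✓ → 64
loan_id=36: ✗
loan_id=37: ✓ → 114
loan_id=38: ✗
loan_id=39: ✗
loan_id=40: ✓ → 53
loan_id=41: ✗
loan_id=42: ✗
balance_sum = 21 + 55 + 107 + 64 + 114 + 53 = 414

414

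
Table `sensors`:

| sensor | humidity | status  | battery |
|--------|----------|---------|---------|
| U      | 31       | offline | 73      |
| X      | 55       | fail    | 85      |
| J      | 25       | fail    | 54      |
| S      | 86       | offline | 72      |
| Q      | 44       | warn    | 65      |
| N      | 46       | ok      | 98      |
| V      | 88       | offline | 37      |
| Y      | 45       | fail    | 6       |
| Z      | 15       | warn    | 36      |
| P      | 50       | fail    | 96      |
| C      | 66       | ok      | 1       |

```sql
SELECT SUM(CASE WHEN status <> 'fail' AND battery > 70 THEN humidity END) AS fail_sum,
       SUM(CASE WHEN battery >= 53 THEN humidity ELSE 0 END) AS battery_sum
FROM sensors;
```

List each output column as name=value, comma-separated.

fail_sum=163, battery_sum=337

[fail_sum: status <> 'fail' AND battery > 70]
sensor=U: ✓ → 31
sensor=X: ✗
sensor=J: ✗
sensor=S: ✓ → 86
sensor=Q: ✗
sensor=N: ✓ → 46
sensor=V: ✗
sensor=Y: ✗
sensor=Z: ✗
sensor=P: ✗
sensor=C: ✗
fail_sum = 31 + 86 + 46 = 163
—
[battery_sum: battery >= 53]
sensor=U: ✓ → 31
sensor=X: ✓ → 55
sensor=J: ✓ → 25
sensor=S: ✓ → 86
sensor=Q: ✓ → 44
sensor=N: ✓ → 46
sensor=V: ✗
sensor=Y: ✗
sensor=Z: ✗
sensor=P: ✓ → 50
sensor=C: ✗
battery_sum = 31 + 55 + 25 + 86 + 44 + 46 + 50 = 337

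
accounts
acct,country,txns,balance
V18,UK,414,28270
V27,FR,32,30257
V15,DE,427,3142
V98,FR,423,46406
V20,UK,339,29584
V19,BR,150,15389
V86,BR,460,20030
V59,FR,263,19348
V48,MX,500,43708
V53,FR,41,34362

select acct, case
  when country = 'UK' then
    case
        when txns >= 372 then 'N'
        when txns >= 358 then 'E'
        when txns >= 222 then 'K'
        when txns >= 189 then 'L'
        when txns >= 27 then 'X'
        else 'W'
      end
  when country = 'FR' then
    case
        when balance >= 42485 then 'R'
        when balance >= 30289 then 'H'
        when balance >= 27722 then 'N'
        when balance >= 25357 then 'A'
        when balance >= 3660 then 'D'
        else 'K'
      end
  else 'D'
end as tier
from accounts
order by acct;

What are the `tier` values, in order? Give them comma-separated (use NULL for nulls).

D, N, D, K, N, D, H, D, D, R

acct=V15: country='DE' → outer ELSE → D
acct=V18: country='UK' → inner[txns >= 372] → N
acct=V19: country='BR' → outer ELSE → D
acct=V20: country='UK' → inner[txns >= 222] → K
acct=V27: country='FR' → inner[balance >= 27722] → N
acct=V48: country='MX' → outer ELSE → D
acct=V53: country='FR' → inner[balance >= 30289] → H
acct=V59: country='FR' → inner[balance >= 3660] → D
acct=V86: country='BR' → outer ELSE → D
acct=V98: country='FR' → inner[balance >= 42485] → R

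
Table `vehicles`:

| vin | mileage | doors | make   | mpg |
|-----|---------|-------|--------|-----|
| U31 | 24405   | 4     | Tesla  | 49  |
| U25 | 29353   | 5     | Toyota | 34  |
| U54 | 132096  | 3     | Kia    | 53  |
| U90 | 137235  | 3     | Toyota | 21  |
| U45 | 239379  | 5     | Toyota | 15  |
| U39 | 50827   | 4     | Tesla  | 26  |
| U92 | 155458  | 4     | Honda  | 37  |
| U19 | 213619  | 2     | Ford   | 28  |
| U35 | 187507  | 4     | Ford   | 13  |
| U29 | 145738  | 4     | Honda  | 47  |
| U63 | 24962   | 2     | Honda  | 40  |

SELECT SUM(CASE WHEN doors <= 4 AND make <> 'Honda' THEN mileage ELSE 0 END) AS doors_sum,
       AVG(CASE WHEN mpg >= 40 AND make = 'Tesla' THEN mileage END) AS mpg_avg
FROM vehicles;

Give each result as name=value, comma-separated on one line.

doors_sum=745689, mpg_avg=24405

[doors_sum: doors <= 4 AND make <> 'Honda']
vin=U31: ✓ → 24405
vin=U25: ✗
vin=U54: ✓ → 132096
vin=U90: ✓ → 137235
vin=U45: ✗
vin=U39: ✓ → 50827
vin=U92: ✗
vin=U19: ✓ → 213619
vin=U35: ✓ → 187507
vin=U29: ✗
vin=U63: ✗
doors_sum = 24405 + 132096 + 137235 + 50827 + 213619 + 187507 = 745689
—
[mpg_avg: mpg >= 40 AND make = 'Tesla']
vin=U31: ✓ → 24405
vin=U25: ✗
vin=U54: ✗
vin=U90: ✗
vin=U45: ✗
vin=U39: ✗
vin=U92: ✗
vin=U19: ✗
vin=U35: ✗
vin=U29: ✗
vin=U63: ✗
mpg_avg = 24405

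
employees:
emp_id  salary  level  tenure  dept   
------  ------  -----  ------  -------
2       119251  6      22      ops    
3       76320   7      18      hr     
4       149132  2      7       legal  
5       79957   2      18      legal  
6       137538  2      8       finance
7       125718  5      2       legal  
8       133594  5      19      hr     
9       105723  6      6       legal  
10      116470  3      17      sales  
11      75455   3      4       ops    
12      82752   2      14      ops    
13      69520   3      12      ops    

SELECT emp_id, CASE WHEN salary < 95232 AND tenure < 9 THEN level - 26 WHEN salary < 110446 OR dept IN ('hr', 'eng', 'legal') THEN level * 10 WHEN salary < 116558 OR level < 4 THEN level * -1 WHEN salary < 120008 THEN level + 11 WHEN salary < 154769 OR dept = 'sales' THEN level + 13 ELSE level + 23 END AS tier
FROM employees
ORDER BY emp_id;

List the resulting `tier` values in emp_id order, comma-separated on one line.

emp_id=2: salary < 120008 → 17
emp_id=3: salary < 110446 OR dept IN ('hr', 'eng', 'legal') → 70
emp_id=4: salary < 110446 OR dept IN ('hr', 'eng', 'legal') → 20
emp_id=5: salary < 110446 OR dept IN ('hr', 'eng', 'legal') → 20
emp_id=6: salary < 116558 OR level < 4 → -2
emp_id=7: salary < 110446 OR dept IN ('hr', 'eng', 'legal') → 50
emp_id=8: salary < 110446 OR dept IN ('hr', 'eng', 'legal') → 50
emp_id=9: salary < 110446 OR dept IN ('hr', 'eng', 'legal') → 60
emp_id=10: salary < 116558 OR level < 4 → -3
emp_id=11: salary < 95232 AND tenure < 9 → -23
emp_id=12: salary < 110446 OR dept IN ('hr', 'eng', 'legal') → 20
emp_id=13: salary < 110446 OR dept IN ('hr', 'eng', 'legal') → 30

17, 70, 20, 20, -2, 50, 50, 60, -3, -23, 20, 30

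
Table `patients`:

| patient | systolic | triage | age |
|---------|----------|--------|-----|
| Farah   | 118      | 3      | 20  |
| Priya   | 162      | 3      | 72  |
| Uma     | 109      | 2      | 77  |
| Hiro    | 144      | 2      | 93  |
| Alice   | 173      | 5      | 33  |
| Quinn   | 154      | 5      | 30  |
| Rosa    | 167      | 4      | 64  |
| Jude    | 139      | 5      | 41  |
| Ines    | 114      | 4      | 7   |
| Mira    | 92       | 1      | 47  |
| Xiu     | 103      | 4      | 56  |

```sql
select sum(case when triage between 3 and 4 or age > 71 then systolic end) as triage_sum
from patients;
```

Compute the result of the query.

917

patient=Farah: ✓ → 118
patient=Priya: ✓ → 162
patient=Uma: ✓ → 109
patient=Hiro: ✓ → 144
patient=Alice: ✗
patient=Quinn: ✗
patient=Rosa: ✓ → 167
patient=Jude: ✗
patient=Ines: ✓ → 114
patient=Mira: ✗
patient=Xiu: ✓ → 103
triage_sum = 118 + 162 + 109 + 144 + 167 + 114 + 103 = 917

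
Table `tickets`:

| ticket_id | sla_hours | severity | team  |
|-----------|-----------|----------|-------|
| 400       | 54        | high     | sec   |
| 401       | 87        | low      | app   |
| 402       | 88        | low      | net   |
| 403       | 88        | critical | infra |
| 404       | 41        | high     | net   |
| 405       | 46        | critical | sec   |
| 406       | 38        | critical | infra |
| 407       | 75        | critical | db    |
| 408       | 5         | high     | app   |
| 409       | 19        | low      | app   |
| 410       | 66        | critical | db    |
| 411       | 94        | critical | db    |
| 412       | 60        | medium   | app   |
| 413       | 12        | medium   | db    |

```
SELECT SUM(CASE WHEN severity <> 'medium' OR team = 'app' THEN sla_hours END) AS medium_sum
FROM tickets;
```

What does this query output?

761

ticket_id=400: ✓ → 54
ticket_id=401: ✓ → 87
ticket_id=402: ✓ → 88
ticket_id=403: ✓ → 88
ticket_id=404: ✓ → 41
ticket_id=405: ✓ → 46
ticket_id=406: ✓ → 38
ticket_id=407: ✓ → 75
ticket_id=408: ✓ → 5
ticket_id=409: ✓ → 19
ticket_id=410: ✓ → 66
ticket_id=411: ✓ → 94
ticket_id=412: ✓ → 60
ticket_id=413: ✗
medium_sum = 54 + 87 + 88 + 88 + 41 + 46 + 38 + 75 + 5 + 19 + 66 + 94 + 60 = 761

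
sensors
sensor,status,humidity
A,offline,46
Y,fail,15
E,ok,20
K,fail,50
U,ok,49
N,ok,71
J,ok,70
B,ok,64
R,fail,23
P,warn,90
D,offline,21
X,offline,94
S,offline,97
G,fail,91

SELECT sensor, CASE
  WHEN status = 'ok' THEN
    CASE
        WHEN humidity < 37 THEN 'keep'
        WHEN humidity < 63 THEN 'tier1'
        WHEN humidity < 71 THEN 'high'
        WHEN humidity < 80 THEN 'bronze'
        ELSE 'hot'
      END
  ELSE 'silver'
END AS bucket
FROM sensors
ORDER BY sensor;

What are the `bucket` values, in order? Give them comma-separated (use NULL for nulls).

sensor=A: status='offline' → outer ELSE → silver
sensor=B: status='ok' → inner[humidity < 71] → high
sensor=D: status='offline' → outer ELSE → silver
sensor=E: status='ok' → inner[humidity < 37] → keep
sensor=G: status='fail' → outer ELSE → silver
sensor=J: status='ok' → inner[humidity < 71] → high
sensor=K: status='fail' → outer ELSE → silver
sensor=N: status='ok' → inner[humidity < 80] → bronze
sensor=P: status='warn' → outer ELSE → silver
sensor=R: status='fail' → outer ELSE → silver
sensor=S: status='offline' → outer ELSE → silver
sensor=U: status='ok' → inner[humidity < 63] → tier1
sensor=X: status='offline' → outer ELSE → silver
sensor=Y: status='fail' → outer ELSE → silver

silver, high, silver, keep, silver, high, silver, bronze, silver, silver, silver, tier1, silver, silver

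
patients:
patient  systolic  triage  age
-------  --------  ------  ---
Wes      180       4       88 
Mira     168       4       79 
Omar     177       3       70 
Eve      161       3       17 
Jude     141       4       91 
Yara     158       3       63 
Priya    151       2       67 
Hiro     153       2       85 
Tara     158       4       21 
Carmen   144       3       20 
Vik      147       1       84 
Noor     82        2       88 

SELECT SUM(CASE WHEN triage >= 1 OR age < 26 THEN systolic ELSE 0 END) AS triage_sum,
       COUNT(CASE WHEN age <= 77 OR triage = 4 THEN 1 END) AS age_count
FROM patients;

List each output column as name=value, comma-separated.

[triage_sum: triage >= 1 OR age < 26]
patient=Wes: ✓ → 180
patient=Mira: ✓ → 168
patient=Omar: ✓ → 177
patient=Eve: ✓ → 161
patient=Jude: ✓ → 141
patient=Yara: ✓ → 158
patient=Priya: ✓ → 151
patient=Hiro: ✓ → 153
patient=Tara: ✓ → 158
patient=Carmen: ✓ → 144
patient=Vik: ✓ → 147
patient=Noor: ✓ → 82
triage_sum = 180 + 168 + 177 + 161 + 141 + 158 + 151 + 153 + 158 + 144 + 147 + 82 = 1820
—
[age_count: age <= 77 OR triage = 4]
patient=Wes: ✓ → 1
patient=Mira: ✓ → 1
patient=Omar: ✓ → 1
patient=Eve: ✓ → 1
patient=Jude: ✓ → 1
patient=Yara: ✓ → 1
patient=Priya: ✓ → 1
patient=Hiro: ✗
patient=Tara: ✓ → 1
patient=Carmen: ✓ → 1
patient=Vik: ✗
patient=Noor: ✗
age_count = COUNT(1, 1, 1, 1, 1, 1, 1, 1, 1) = 9

triage_sum=1820, age_count=9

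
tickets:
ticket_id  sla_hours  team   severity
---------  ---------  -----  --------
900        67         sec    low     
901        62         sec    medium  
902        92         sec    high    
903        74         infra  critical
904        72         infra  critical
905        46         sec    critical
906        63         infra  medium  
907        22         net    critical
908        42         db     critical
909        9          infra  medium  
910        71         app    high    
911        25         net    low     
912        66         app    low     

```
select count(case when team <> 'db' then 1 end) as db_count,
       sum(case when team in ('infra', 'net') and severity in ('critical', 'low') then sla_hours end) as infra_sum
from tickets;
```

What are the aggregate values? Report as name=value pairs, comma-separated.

[db_count: team <> 'db']
ticket_id=900: ✓ → 1
ticket_id=901: ✓ → 1
ticket_id=902: ✓ → 1
ticket_id=903: ✓ → 1
ticket_id=904: ✓ → 1
ticket_id=905: ✓ → 1
ticket_id=906: ✓ → 1
ticket_id=907: ✓ → 1
ticket_id=908: ✗
ticket_id=909: ✓ → 1
ticket_id=910: ✓ → 1
ticket_id=911: ✓ → 1
ticket_id=912: ✓ → 1
db_count = COUNT(1, 1, 1, 1, 1, 1, 1, 1, 1, 1, 1, 1) = 12
—
[infra_sum: team in ('infra', 'net') and severity in ('critical', 'low')]
ticket_id=900: ✗
ticket_id=901: ✗
ticket_id=902: ✗
ticket_id=903: ✓ → 74
ticket_id=904: ✓ → 72
ticket_id=905: ✗
ticket_id=906: ✗
ticket_id=907: ✓ → 22
ticket_id=908: ✗
ticket_id=909: ✗
ticket_id=910: ✗
ticket_id=911: ✓ → 25
ticket_id=912: ✗
infra_sum = 74 + 72 + 22 + 25 = 193

db_count=12, infra_sum=193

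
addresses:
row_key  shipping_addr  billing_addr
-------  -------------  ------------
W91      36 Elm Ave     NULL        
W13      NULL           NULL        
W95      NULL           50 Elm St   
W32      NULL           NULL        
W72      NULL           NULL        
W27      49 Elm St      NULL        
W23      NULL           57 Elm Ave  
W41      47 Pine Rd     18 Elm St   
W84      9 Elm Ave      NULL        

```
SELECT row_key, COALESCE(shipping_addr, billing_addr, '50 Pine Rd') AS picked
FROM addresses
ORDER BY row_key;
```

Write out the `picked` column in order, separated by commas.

row_key=W13: shipping_addr=NULL, billing_addr=NULL, → literal 50 Pine Rd → 50 Pine Rd
row_key=W23: shipping_addr=NULL, billing_addr=57 Elm Ave → 57 Elm Ave
row_key=W27: shipping_addr=49 Elm St → 49 Elm St
row_key=W32: shipping_addr=NULL, billing_addr=NULL, → literal 50 Pine Rd → 50 Pine Rd
row_key=W41: shipping_addr=47 Pine Rd → 47 Pine Rd
row_key=W72: shipping_addr=NULL, billing_addr=NULL, → literal 50 Pine Rd → 50 Pine Rd
row_key=W84: shipping_addr=9 Elm Ave → 9 Elm Ave
row_key=W91: shipping_addr=36 Elm Ave → 36 Elm Ave
row_key=W95: shipping_addr=NULL, billing_addr=50 Elm St → 50 Elm St

50 Pine Rd, 57 Elm Ave, 49 Elm St, 50 Pine Rd, 47 Pine Rd, 50 Pine Rd, 9 Elm Ave, 36 Elm Ave, 50 Elm St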